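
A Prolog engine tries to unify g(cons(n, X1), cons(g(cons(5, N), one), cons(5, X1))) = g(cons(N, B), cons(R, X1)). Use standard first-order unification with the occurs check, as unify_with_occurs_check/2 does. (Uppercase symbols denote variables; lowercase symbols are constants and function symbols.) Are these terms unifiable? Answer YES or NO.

Decompose g/2: cons(n, X1) = cons(N, B),  cons(g(cons(5, N), one), cons(5, X1)) = cons(R, X1).
Decompose cons/2: n = N,  X1 = B.
Bind N := n; substituting into the one remaining equation that mentions N gives: cons(g(cons(5, n), one), cons(5, X1)) = cons(R, X1).
Bind X1 := B; substituting into the remaining equation gives: cons(g(cons(5, n), one), cons(5, B)) = cons(R, B).
Decompose cons/2: g(cons(5, n), one) = R,  cons(5, B) = B.
Bind R := g(cons(5, n), one); no other remaining equation mentions R.
Occurs check fails: B occurs in cons(5, B); the equation B = cons(5, B) has no finite solution.

NO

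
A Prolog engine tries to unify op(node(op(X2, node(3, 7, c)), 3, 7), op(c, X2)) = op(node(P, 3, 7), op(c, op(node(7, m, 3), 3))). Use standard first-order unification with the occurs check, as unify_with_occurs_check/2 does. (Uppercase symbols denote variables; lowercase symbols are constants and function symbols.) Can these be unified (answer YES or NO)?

YES

Decompose op/2: node(op(X2, node(3, 7, c)), 3, 7) = node(P, 3, 7),  op(c, X2) = op(c, op(node(7, m, 3), 3)).
Decompose node/3: op(X2, node(3, 7, c)) = P,  3 = 3,  7 = 7.
Bind P := op(X2, node(3, 7, c)); no other remaining equation mentions P.
Delete trivial equation 3 = 3.
Delete trivial equation 7 = 7.
Decompose op/2: c = c,  X2 = op(node(7, m, 3), 3).
Delete trivial equation c = c.
Bind X2 := op(node(7, m, 3), 3). Substituting into the earlier binding gives P := op(op(node(7, m, 3), 3), node(3, 7, c)).
No equations remain and no clash or occurs-check failure arose, so a unifier exists.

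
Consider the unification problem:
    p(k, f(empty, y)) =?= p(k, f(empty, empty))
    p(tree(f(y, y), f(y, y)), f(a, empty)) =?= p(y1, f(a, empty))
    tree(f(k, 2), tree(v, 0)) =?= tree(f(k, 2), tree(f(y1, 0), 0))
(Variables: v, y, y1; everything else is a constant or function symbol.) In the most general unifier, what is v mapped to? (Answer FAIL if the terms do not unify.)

f(tree(f(empty, empty), f(empty, empty)), 0)

Decompose p/2: k =?= k,  f(empty, y) =?= f(empty, empty).
Delete trivial equation k =?= k.
Decompose f/2: empty =?= empty,  y =?= empty.
Delete trivial equation empty =?= empty.
Bind y := empty; substituting into the one remaining equation that mentions y gives: p(tree(f(empty, empty), f(empty, empty)), f(a, empty)) =?= p(y1, f(a, empty)).
Decompose p/2: tree(f(empty, empty), f(empty, empty)) =?= y1,  f(a, empty) =?= f(a, empty).
Bind y1 := tree(f(empty, empty), f(empty, empty)); substituting into the one remaining equation that mentions y1 gives: tree(f(k, 2), tree(v, 0)) =?= tree(f(k, 2), tree(f(tree(f(empty, empty), f(empty, empty)), 0), 0)).
Delete trivial equation f(a, empty) =?= f(a, empty).
Decompose tree/2: f(k, 2) =?= f(k, 2),  tree(v, 0) =?= tree(f(tree(f(empty, empty), f(empty, empty)), 0), 0).
Delete trivial equation f(k, 2) =?= f(k, 2).
Decompose tree/2: v =?= f(tree(f(empty, empty), f(empty, empty)), 0),  0 =?= 0.
Bind v := f(tree(f(empty, empty), f(empty, empty)), 0); no other remaining equation mentions v.
Delete trivial equation 0 =?= 0.
MGU = { y ↦ empty, y1 ↦ tree(f(empty, empty), f(empty, empty)), v ↦ f(tree(f(empty, empty), f(empty, empty)), 0) }, so v ↦ f(tree(f(empty, empty), f(empty, empty)), 0).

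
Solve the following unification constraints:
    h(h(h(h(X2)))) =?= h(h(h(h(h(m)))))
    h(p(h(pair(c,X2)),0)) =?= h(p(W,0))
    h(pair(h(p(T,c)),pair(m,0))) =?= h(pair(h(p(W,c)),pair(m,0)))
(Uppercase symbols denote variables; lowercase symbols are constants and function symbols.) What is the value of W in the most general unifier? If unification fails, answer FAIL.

Decompose h/1: h(h(h(X2))) =?= h(h(h(h(m)))).
Decompose h/1: h(h(X2)) =?= h(h(h(m))).
Decompose h/1: h(X2) =?= h(h(m)).
Decompose h/1: X2 =?= h(m).
Bind X2 := h(m); substituting into the one remaining equation that mentions X2 gives: h(p(h(pair(c,h(m))),0)) =?= h(p(W,0)).
Decompose h/1: p(h(pair(c,h(m))),0) =?= p(W,0).
Decompose p/2: h(pair(c,h(m))) =?= W,  0 =?= 0.
Bind W := h(pair(c,h(m))); substituting into the one remaining equation that mentions W gives: h(pair(h(p(T,c)),pair(m,0))) =?= h(pair(h(p(h(pair(c,h(m))),c)),pair(m,0))).
Delete trivial equation 0 =?= 0.
Decompose h/1: pair(h(p(T,c)),pair(m,0)) =?= pair(h(p(h(pair(c,h(m))),c)),pair(m,0)).
Decompose pair/2: h(p(T,c)) =?= h(p(h(pair(c,h(m))),c)),  pair(m,0) =?= pair(m,0).
Decompose h/1: p(T,c) =?= p(h(pair(c,h(m))),c).
Decompose p/2: T =?= h(pair(c,h(m))),  c =?= c.
Bind T := h(pair(c,h(m))); no other remaining equation mentions T.
Delete trivial equation c =?= c.
Delete trivial equation pair(m,0) =?= pair(m,0).
MGU = { X2 -> h(m), W -> h(pair(c,h(m))), T -> h(pair(c,h(m))) }, so W -> h(pair(c,h(m))).

h(pair(c,h(m)))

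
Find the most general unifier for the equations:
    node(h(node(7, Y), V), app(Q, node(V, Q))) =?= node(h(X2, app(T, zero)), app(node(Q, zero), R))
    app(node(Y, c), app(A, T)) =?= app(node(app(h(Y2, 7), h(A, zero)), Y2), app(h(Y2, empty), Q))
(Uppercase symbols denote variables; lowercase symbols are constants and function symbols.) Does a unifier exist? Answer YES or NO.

NO

Decompose node/2: h(node(7, Y), V) =?= h(X2, app(T, zero)),  app(Q, node(V, Q)) =?= app(node(Q, zero), R).
Decompose h/2: node(7, Y) =?= X2,  V =?= app(T, zero).
Bind X2 := node(7, Y); no other remaining equation mentions X2.
Bind V := app(T, zero); substituting into the one remaining equation that mentions V gives: app(Q, node(app(T, zero), Q)) =?= app(node(Q, zero), R).
Decompose app/2: Q =?= node(Q, zero),  node(app(T, zero), Q) =?= R.
Occurs check fails: Q occurs in node(Q, zero); the equation Q =?= node(Q, zero) has no finite solution.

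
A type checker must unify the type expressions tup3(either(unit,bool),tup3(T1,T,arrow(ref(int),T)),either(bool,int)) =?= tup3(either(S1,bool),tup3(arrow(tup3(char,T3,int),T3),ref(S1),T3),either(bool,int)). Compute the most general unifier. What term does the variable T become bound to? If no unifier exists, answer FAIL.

Decompose tup3/3: either(unit,bool) =?= either(S1,bool),  tup3(T1,T,arrow(ref(int),T)) =?= tup3(arrow(tup3(char,T3,int),T3),ref(S1),T3),  either(bool,int) =?= either(bool,int).
Decompose either/2: unit =?= S1,  bool =?= bool.
Bind S1 := unit; substituting into the one remaining equation that mentions S1 gives: tup3(T1,T,arrow(ref(int),T)) =?= tup3(arrow(tup3(char,T3,int),T3),ref(unit),T3).
Delete trivial equation bool =?= bool.
Decompose tup3/3: T1 =?= arrow(tup3(char,T3,int),T3),  T =?= ref(unit),  arrow(ref(int),T) =?= T3.
Bind T1 := arrow(tup3(char,T3,int),T3); no other remaining equation mentions T1.
Bind T := ref(unit); substituting into the one remaining equation that mentions T gives: arrow(ref(int),ref(unit)) =?= T3.
Bind T3 := arrow(ref(int),ref(unit)); no other remaining equation mentions T3. Substituting into the earlier binding gives T1 := arrow(tup3(char,arrow(ref(int),ref(unit)),int),arrow(ref(int),ref(unit))).
Delete trivial equation either(bool,int) =?= either(bool,int).
MGU = { S1 ↦ unit, T1 ↦ arrow(tup3(char,arrow(ref(int),ref(unit)),int),arrow(ref(int),ref(unit))), T ↦ ref(unit), T3 ↦ arrow(ref(int),ref(unit)) }, so T ↦ ref(unit).

ref(unit)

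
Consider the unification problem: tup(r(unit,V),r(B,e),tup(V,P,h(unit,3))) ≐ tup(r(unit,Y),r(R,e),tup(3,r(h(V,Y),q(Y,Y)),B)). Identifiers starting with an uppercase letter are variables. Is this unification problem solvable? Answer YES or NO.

Decompose tup/3: r(unit,V) ≐ r(unit,Y),  r(B,e) ≐ r(R,e),  tup(V,P,h(unit,3)) ≐ tup(3,r(h(V,Y),q(Y,Y)),B).
Decompose r/2: unit ≐ unit,  V ≐ Y.
Delete trivial equation unit ≐ unit.
Bind V := Y; substituting into the one remaining equation that mentions V gives: tup(Y,P,h(unit,3)) ≐ tup(3,r(h(Y,Y),q(Y,Y)),B).
Decompose r/2: B ≐ R,  e ≐ e.
Bind B := R; substituting into the one remaining equation that mentions B gives: tup(Y,P,h(unit,3)) ≐ tup(3,r(h(Y,Y),q(Y,Y)),R).
Delete trivial equation e ≐ e.
Decompose tup/3: Y ≐ 3,  P ≐ r(h(Y,Y),q(Y,Y)),  h(unit,3) ≐ R.
Bind Y := 3; substituting into the one remaining equation that mentions Y gives: P ≐ r(h(3,3),q(3,3)). Substituting into the earlier binding gives V := 3.
Bind P := r(h(3,3),q(3,3)); no other remaining equation mentions P.
Bind R := h(unit,3). Substituting into the earlier binding gives B := h(unit,3).
No equations remain and no clash or occurs-check failure arose, so a unifier exists.

YES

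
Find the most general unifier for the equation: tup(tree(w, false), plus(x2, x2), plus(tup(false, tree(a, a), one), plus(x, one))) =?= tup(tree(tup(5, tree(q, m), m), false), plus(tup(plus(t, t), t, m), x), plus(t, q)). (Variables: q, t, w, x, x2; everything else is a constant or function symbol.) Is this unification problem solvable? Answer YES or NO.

Decompose tup/3: tree(w, false) =?= tree(tup(5, tree(q, m), m), false),  plus(x2, x2) =?= plus(tup(plus(t, t), t, m), x),  plus(tup(false, tree(a, a), one), plus(x, one)) =?= plus(t, q).
Decompose tree/2: w =?= tup(5, tree(q, m), m),  false =?= false.
Bind w := tup(5, tree(q, m), m); no other remaining equation mentions w.
Delete trivial equation false =?= false.
Decompose plus/2: x2 =?= tup(plus(t, t), t, m),  x2 =?= x.
Bind x2 := tup(plus(t, t), t, m); substituting into the one remaining equation that mentions x2 gives: tup(plus(t, t), t, m) =?= x.
Bind x := tup(plus(t, t), t, m); substituting into the remaining equation gives: plus(tup(false, tree(a, a), one), plus(tup(plus(t, t), t, m), one)) =?= plus(t, q).
Decompose plus/2: tup(false, tree(a, a), one) =?= t,  plus(tup(plus(t, t), t, m), one) =?= q.
Bind t := tup(false, tree(a, a), one); substituting into the remaining equation gives: plus(tup(plus(tup(false, tree(a, a), one), tup(false, tree(a, a), one)), tup(false, tree(a, a), one), m), one) =?= q. Substituting into the earlier bindings gives x2 := tup(plus(tup(false, tree(a, a), one), tup(false, tree(a, a), one)), tup(false, tree(a, a), one), m), x := tup(plus(tup(false, tree(a, a), one), tup(false, tree(a, a), one)), tup(false, tree(a, a), one), m).
Bind q := plus(tup(plus(tup(false, tree(a, a), one), tup(false, tree(a, a), one)), tup(false, tree(a, a), one), m), one). Substituting into the earlier binding gives w := tup(5, tree(plus(tup(plus(tup(false, tree(a, a), one), tup(false, tree(a, a), one)), tup(false, tree(a, a), one), m), one), m), m).
No equations remain and no clash or occurs-check failure arose, so a unifier exists.

YES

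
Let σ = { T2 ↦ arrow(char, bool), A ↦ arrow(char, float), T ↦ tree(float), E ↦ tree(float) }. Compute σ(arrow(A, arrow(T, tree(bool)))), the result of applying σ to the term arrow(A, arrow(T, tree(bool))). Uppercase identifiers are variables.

arrow(arrow(char, float), arrow(tree(float), tree(bool)))

Replace each occurrence of A with arrow(char, float).
Replace each occurrence of T with tree(float).
Result: arrow(arrow(char, float), arrow(tree(float), tree(bool))).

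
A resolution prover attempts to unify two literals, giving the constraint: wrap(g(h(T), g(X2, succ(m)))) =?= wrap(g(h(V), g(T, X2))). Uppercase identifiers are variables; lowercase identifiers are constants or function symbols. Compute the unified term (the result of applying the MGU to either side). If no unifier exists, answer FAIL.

Decompose wrap/1: g(h(T), g(X2, succ(m))) =?= g(h(V), g(T, X2)).
Decompose g/2: h(T) =?= h(V),  g(X2, succ(m)) =?= g(T, X2).
Decompose h/1: T =?= V.
Bind T := V; substituting into the remaining equation gives: g(X2, succ(m)) =?= g(V, X2).
Decompose g/2: X2 =?= V,  succ(m) =?= X2.
Bind X2 := V; substituting into the remaining equation gives: succ(m) =?= V.
Bind V := succ(m). Substituting into the earlier bindings gives T := succ(m), X2 := succ(m).
Applying the MGU to either side gives wrap(g(h(succ(m)), g(succ(m), succ(m)))).

wrap(g(h(succ(m)), g(succ(m), succ(m))))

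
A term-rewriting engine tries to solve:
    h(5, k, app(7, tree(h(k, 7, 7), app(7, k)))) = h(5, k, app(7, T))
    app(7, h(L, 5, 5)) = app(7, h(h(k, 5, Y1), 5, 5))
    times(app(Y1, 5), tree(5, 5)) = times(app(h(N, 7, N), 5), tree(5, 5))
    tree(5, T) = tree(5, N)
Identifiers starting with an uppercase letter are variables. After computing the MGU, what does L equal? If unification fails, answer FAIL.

Decompose h/3: 5 = 5,  k = k,  app(7, tree(h(k, 7, 7), app(7, k))) = app(7, T).
Delete trivial equation 5 = 5.
Delete trivial equation k = k.
Decompose app/2: 7 = 7,  tree(h(k, 7, 7), app(7, k)) = T.
Delete trivial equation 7 = 7.
Bind T := tree(h(k, 7, 7), app(7, k)); substituting into the one remaining equation that mentions T gives: tree(5, tree(h(k, 7, 7), app(7, k))) = tree(5, N).
Decompose app/2: 7 = 7,  h(L, 5, 5) = h(h(k, 5, Y1), 5, 5).
Delete trivial equation 7 = 7.
Decompose h/3: L = h(k, 5, Y1),  5 = 5,  5 = 5.
Bind L := h(k, 5, Y1); no other remaining equation mentions L.
Delete trivial equation 5 = 5.
Delete trivial equation 5 = 5.
Decompose times/2: app(Y1, 5) = app(h(N, 7, N), 5),  tree(5, 5) = tree(5, 5).
Decompose app/2: Y1 = h(N, 7, N),  5 = 5.
Bind Y1 := h(N, 7, N); no other remaining equation mentions Y1. Substituting into the earlier binding gives L := h(k, 5, h(N, 7, N)).
Delete trivial equation 5 = 5.
Delete trivial equation tree(5, 5) = tree(5, 5).
Decompose tree/2: 5 = 5,  tree(h(k, 7, 7), app(7, k)) = N.
Delete trivial equation 5 = 5.
Bind N := tree(h(k, 7, 7), app(7, k)). Substituting into the earlier bindings gives L := h(k, 5, h(tree(h(k, 7, 7), app(7, k)), 7, tree(h(k, 7, 7), app(7, k)))), Y1 := h(tree(h(k, 7, 7), app(7, k)), 7, tree(h(k, 7, 7), app(7, k))).
MGU = { T ↦ tree(h(k, 7, 7), app(7, k)), L ↦ h(k, 5, h(tree(h(k, 7, 7), app(7, k)), 7, tree(h(k, 7, 7), app(7, k)))), Y1 ↦ h(tree(h(k, 7, 7), app(7, k)), 7, tree(h(k, 7, 7), app(7, k))), N ↦ tree(h(k, 7, 7), app(7, k)) }, so L ↦ h(k, 5, h(tree(h(k, 7, 7), app(7, k)), 7, tree(h(k, 7, 7), app(7, k)))).

h(k, 5, h(tree(h(k, 7, 7), app(7, k)), 7, tree(h(k, 7, 7), app(7, k))))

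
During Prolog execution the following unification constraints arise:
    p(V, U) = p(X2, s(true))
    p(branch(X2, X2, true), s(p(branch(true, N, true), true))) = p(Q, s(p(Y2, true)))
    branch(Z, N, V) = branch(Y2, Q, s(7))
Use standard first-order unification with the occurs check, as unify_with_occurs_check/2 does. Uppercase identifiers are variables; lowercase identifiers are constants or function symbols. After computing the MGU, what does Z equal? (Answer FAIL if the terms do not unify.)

Decompose p/2: V = X2,  U = s(true).
Bind V := X2; substituting into the one remaining equation that mentions V gives: branch(Z, N, X2) = branch(Y2, Q, s(7)).
Bind U := s(true); no other remaining equation mentions U.
Decompose p/2: branch(X2, X2, true) = Q,  s(p(branch(true, N, true), true)) = s(p(Y2, true)).
Bind Q := branch(X2, X2, true); substituting into the one remaining equation that mentions Q gives: branch(Z, N, X2) = branch(Y2, branch(X2, X2, true), s(7)).
Decompose s/1: p(branch(true, N, true), true) = p(Y2, true).
Decompose p/2: branch(true, N, true) = Y2,  true = true.
Bind Y2 := branch(true, N, true); substituting into the one remaining equation that mentions Y2 gives: branch(Z, N, X2) = branch(branch(true, N, true), branch(X2, X2, true), s(7)).
Delete trivial equation true = true.
Decompose branch/3: Z = branch(true, N, true),  N = branch(X2, X2, true),  X2 = s(7).
Bind Z := branch(true, N, true); no other remaining equation mentions Z.
Bind N := branch(X2, X2, true); no other remaining equation mentions N. Substituting into the earlier bindings gives Y2 := branch(true, branch(X2, X2, true), true), Z := branch(true, branch(X2, X2, true), true).
Bind X2 := s(7). Substituting into the earlier bindings gives V := s(7), Q := branch(s(7), s(7), true), Y2 := branch(true, branch(s(7), s(7), true), true), Z := branch(true, branch(s(7), s(7), true), true), N := branch(s(7), s(7), true).
MGU = { V ↦ s(7), U ↦ s(true), Q ↦ branch(s(7), s(7), true), Y2 ↦ branch(true, branch(s(7), s(7), true), true), Z ↦ branch(true, branch(s(7), s(7), true), true), N ↦ branch(s(7), s(7), true), X2 ↦ s(7) }, so Z ↦ branch(true, branch(s(7), s(7), true), true).

branch(true, branch(s(7), s(7), true), true)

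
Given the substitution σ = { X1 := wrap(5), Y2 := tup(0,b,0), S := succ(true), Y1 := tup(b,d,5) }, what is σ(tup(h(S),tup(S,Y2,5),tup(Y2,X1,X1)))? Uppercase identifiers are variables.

tup(h(succ(true)),tup(succ(true),tup(0,b,0),5),tup(tup(0,b,0),wrap(5),wrap(5)))

Replace each occurrence of X1 with wrap(5).
Replace each occurrence of Y2 with tup(0,b,0).
Replace each occurrence of S with succ(true).
Result: tup(h(succ(true)),tup(succ(true),tup(0,b,0),5),tup(tup(0,b,0),wrap(5),wrap(5))).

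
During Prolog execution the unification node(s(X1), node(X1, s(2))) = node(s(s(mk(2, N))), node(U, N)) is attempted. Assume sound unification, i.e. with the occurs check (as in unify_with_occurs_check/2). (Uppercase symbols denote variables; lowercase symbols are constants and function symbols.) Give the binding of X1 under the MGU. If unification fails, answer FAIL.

Decompose node/2: s(X1) = s(s(mk(2, N))),  node(X1, s(2)) = node(U, N).
Decompose s/1: X1 = s(mk(2, N)).
Bind X1 := s(mk(2, N)); substituting into the remaining equation gives: node(s(mk(2, N)), s(2)) = node(U, N).
Decompose node/2: s(mk(2, N)) = U,  s(2) = N.
Bind U := s(mk(2, N)); no other remaining equation mentions U.
Bind N := s(2). Substituting into the earlier bindings gives X1 := s(mk(2, s(2))), U := s(mk(2, s(2))).
MGU = { X1 -> s(mk(2, s(2))), U -> s(mk(2, s(2))), N -> s(2) }, so X1 -> s(mk(2, s(2))).

s(mk(2, s(2)))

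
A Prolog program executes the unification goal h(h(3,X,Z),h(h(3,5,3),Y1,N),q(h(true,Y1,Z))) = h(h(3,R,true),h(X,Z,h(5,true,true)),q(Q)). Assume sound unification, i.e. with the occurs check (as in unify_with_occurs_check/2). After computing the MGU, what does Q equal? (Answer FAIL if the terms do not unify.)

h(true,true,true)

Decompose h/3: h(3,X,Z) = h(3,R,true),  h(h(3,5,3),Y1,N) = h(X,Z,h(5,true,true)),  q(h(true,Y1,Z)) = q(Q).
Decompose h/3: 3 = 3,  X = R,  Z = true.
Delete trivial equation 3 = 3.
Bind X := R; substituting into the one remaining equation that mentions X gives: h(h(3,5,3),Y1,N) = h(R,Z,h(5,true,true)).
Bind Z := true; substituting into the remaining equations gives: h(h(3,5,3),Y1,N) = h(R,true,h(5,true,true)),  q(h(true,Y1,true)) = q(Q).
Decompose h/3: h(3,5,3) = R,  Y1 = true,  N = h(5,true,true).
Bind R := h(3,5,3); no other remaining equation mentions R. Substituting into the earlier binding gives X := h(3,5,3).
Bind Y1 := true; substituting into the one remaining equation that mentions Y1 gives: q(h(true,true,true)) = q(Q).
Bind N := h(5,true,true); no other remaining equation mentions N.
Decompose q/1: h(true,true,true) = Q.
Bind Q := h(true,true,true).
MGU = { X = h(3,5,3), Z = true, R = h(3,5,3), Y1 = true, N = h(5,true,true), Q = h(true,true,true) }, so Q = h(true,true,true).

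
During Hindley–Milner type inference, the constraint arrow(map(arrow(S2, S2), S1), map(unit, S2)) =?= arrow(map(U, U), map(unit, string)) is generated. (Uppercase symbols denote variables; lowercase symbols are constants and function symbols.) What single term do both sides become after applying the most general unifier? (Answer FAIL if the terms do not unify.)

arrow(map(arrow(string, string), arrow(string, string)), map(unit, string))

Decompose arrow/2: map(arrow(S2, S2), S1) =?= map(U, U),  map(unit, S2) =?= map(unit, string).
Decompose map/2: arrow(S2, S2) =?= U,  S1 =?= U.
Bind U := arrow(S2, S2); substituting into the one remaining equation that mentions U gives: S1 =?= arrow(S2, S2).
Bind S1 := arrow(S2, S2); no other remaining equation mentions S1.
Decompose map/2: unit =?= unit,  S2 =?= string.
Delete trivial equation unit =?= unit.
Bind S2 := string. Substituting into the earlier bindings gives U := arrow(string, string), S1 := arrow(string, string).
Applying the MGU to either side gives arrow(map(arrow(string, string), arrow(string, string)), map(unit, string)).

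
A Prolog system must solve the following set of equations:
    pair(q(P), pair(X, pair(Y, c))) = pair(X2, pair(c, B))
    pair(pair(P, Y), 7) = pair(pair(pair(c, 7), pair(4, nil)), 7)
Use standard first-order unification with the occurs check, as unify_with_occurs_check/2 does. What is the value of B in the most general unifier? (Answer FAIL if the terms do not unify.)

pair(pair(4, nil), c)

Decompose pair/2: q(P) = X2,  pair(X, pair(Y, c)) = pair(c, B).
Bind X2 := q(P); no other remaining equation mentions X2.
Decompose pair/2: X = c,  pair(Y, c) = B.
Bind X := c; no other remaining equation mentions X.
Bind B := pair(Y, c); no other remaining equation mentions B.
Decompose pair/2: pair(P, Y) = pair(pair(c, 7), pair(4, nil)),  7 = 7.
Decompose pair/2: P = pair(c, 7),  Y = pair(4, nil).
Bind P := pair(c, 7); no other remaining equation mentions P. Substituting into the earlier binding gives X2 := q(pair(c, 7)).
Bind Y := pair(4, nil); no other remaining equation mentions Y. Substituting into the earlier binding gives B := pair(pair(4, nil), c).
Delete trivial equation 7 = 7.
MGU = { X2 ↦ q(pair(c, 7)), X ↦ c, B ↦ pair(pair(4, nil), c), P ↦ pair(c, 7), Y ↦ pair(4, nil) }, so B ↦ pair(pair(4, nil), c).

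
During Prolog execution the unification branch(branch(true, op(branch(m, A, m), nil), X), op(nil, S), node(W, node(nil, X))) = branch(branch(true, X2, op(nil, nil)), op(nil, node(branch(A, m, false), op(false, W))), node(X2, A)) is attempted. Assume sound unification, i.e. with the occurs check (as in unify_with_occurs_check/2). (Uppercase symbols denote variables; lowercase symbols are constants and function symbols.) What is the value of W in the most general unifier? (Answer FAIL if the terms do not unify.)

Decompose branch/3: branch(true, op(branch(m, A, m), nil), X) = branch(true, X2, op(nil, nil)),  op(nil, S) = op(nil, node(branch(A, m, false), op(false, W))),  node(W, node(nil, X)) = node(X2, A).
Decompose branch/3: true = true,  op(branch(m, A, m), nil) = X2,  X = op(nil, nil).
Delete trivial equation true = true.
Bind X2 := op(branch(m, A, m), nil); substituting into the one remaining equation that mentions X2 gives: node(W, node(nil, X)) = node(op(branch(m, A, m), nil), A).
Bind X := op(nil, nil); substituting into the one remaining equation that mentions X gives: node(W, node(nil, op(nil, nil))) = node(op(branch(m, A, m), nil), A).
Decompose op/2: nil = nil,  S = node(branch(A, m, false), op(false, W)).
Delete trivial equation nil = nil.
Bind S := node(branch(A, m, false), op(false, W)); no other remaining equation mentions S.
Decompose node/2: W = op(branch(m, A, m), nil),  node(nil, op(nil, nil)) = A.
Bind W := op(branch(m, A, m), nil); no other remaining equation mentions W. Substituting into the earlier binding gives S := node(branch(A, m, false), op(false, op(branch(m, A, m), nil))).
Bind A := node(nil, op(nil, nil)). Substituting into the earlier bindings gives X2 := op(branch(m, node(nil, op(nil, nil)), m), nil), S := node(branch(node(nil, op(nil, nil)), m, false), op(false, op(branch(m, node(nil, op(nil, nil)), m), nil))), W := op(branch(m, node(nil, op(nil, nil)), m), nil).
MGU = { X2 = op(branch(m, node(nil, op(nil, nil)), m), nil), X = op(nil, nil), S = node(branch(node(nil, op(nil, nil)), m, false), op(false, op(branch(m, node(nil, op(nil, nil)), m), nil))), W = op(branch(m, node(nil, op(nil, nil)), m), nil), A = node(nil, op(nil, nil)) }, so W = op(branch(m, node(nil, op(nil, nil)), m), nil).

op(branch(m, node(nil, op(nil, nil)), m), nil)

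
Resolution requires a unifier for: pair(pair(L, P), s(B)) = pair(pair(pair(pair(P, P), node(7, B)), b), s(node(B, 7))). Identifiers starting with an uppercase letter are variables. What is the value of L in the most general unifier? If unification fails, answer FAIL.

FAIL

Decompose pair/2: pair(L, P) = pair(pair(pair(P, P), node(7, B)), b),  s(B) = s(node(B, 7)).
Decompose pair/2: L = pair(pair(P, P), node(7, B)),  P = b.
Bind L := pair(pair(P, P), node(7, B)); no other remaining equation mentions L.
Bind P := b; no other remaining equation mentions P. Substituting into the earlier binding gives L := pair(pair(b, b), node(7, B)).
Decompose s/1: B = node(B, 7).
Occurs check fails: B occurs in node(B, 7); the equation B = node(B, 7) has no finite solution.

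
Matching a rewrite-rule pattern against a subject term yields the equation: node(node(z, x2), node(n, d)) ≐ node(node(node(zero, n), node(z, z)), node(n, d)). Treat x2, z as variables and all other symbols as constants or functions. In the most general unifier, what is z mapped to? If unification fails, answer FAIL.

node(zero, n)

Decompose node/2: node(z, x2) ≐ node(node(zero, n), node(z, z)),  node(n, d) ≐ node(n, d).
Decompose node/2: z ≐ node(zero, n),  x2 ≐ node(z, z).
Bind z := node(zero, n); substituting into the one remaining equation that mentions z gives: x2 ≐ node(node(zero, n), node(zero, n)).
Bind x2 := node(node(zero, n), node(zero, n)); no other remaining equation mentions x2.
Delete trivial equation node(n, d) ≐ node(n, d).
MGU = { z ↦ node(zero, n), x2 ↦ node(node(zero, n), node(zero, n)) }, so z ↦ node(zero, n).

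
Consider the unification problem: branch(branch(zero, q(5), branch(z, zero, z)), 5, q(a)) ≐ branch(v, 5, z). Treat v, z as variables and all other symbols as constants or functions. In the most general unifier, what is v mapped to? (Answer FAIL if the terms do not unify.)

Decompose branch/3: branch(zero, q(5), branch(z, zero, z)) ≐ v,  5 ≐ 5,  q(a) ≐ z.
Bind v := branch(zero, q(5), branch(z, zero, z)); no other remaining equation mentions v.
Delete trivial equation 5 ≐ 5.
Bind z := q(a). Substituting into the earlier binding gives v := branch(zero, q(5), branch(q(a), zero, q(a))).
MGU = { v -> branch(zero, q(5), branch(q(a), zero, q(a))), z -> q(a) }, so v -> branch(zero, q(5), branch(q(a), zero, q(a))).

branch(zero, q(5), branch(q(a), zero, q(a)))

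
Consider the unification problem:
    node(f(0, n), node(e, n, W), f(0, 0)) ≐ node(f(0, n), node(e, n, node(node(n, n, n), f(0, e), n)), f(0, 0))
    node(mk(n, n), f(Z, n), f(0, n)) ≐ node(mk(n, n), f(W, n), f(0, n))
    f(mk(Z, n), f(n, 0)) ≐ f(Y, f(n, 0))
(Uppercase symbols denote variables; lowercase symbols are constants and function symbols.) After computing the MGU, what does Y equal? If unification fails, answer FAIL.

Decompose node/3: f(0, n) ≐ f(0, n),  node(e, n, W) ≐ node(e, n, node(node(n, n, n), f(0, e), n)),  f(0, 0) ≐ f(0, 0).
Delete trivial equation f(0, n) ≐ f(0, n).
Decompose node/3: e ≐ e,  n ≐ n,  W ≐ node(node(n, n, n), f(0, e), n).
Delete trivial equation e ≐ e.
Delete trivial equation n ≐ n.
Bind W := node(node(n, n, n), f(0, e), n); substituting into the one remaining equation that mentions W gives: node(mk(n, n), f(Z, n), f(0, n)) ≐ node(mk(n, n), f(node(node(n, n, n), f(0, e), n), n), f(0, n)).
Delete trivial equation f(0, 0) ≐ f(0, 0).
Decompose node/3: mk(n, n) ≐ mk(n, n),  f(Z, n) ≐ f(node(node(n, n, n), f(0, e), n), n),  f(0, n) ≐ f(0, n).
Delete trivial equation mk(n, n) ≐ mk(n, n).
Decompose f/2: Z ≐ node(node(n, n, n), f(0, e), n),  n ≐ n.
Bind Z := node(node(n, n, n), f(0, e), n); substituting into the one remaining equation that mentions Z gives: f(mk(node(node(n, n, n), f(0, e), n), n), f(n, 0)) ≐ f(Y, f(n, 0)).
Delete trivial equation n ≐ n.
Delete trivial equation f(0, n) ≐ f(0, n).
Decompose f/2: mk(node(node(n, n, n), f(0, e), n), n) ≐ Y,  f(n, 0) ≐ f(n, 0).
Bind Y := mk(node(node(n, n, n), f(0, e), n), n); no other remaining equation mentions Y.
Delete trivial equation f(n, 0) ≐ f(n, 0).
MGU = { W ↦ node(node(n, n, n), f(0, e), n), Z ↦ node(node(n, n, n), f(0, e), n), Y ↦ mk(node(node(n, n, n), f(0, e), n), n) }, so Y ↦ mk(node(node(n, n, n), f(0, e), n), n).

mk(node(node(n, n, n), f(0, e), n), n)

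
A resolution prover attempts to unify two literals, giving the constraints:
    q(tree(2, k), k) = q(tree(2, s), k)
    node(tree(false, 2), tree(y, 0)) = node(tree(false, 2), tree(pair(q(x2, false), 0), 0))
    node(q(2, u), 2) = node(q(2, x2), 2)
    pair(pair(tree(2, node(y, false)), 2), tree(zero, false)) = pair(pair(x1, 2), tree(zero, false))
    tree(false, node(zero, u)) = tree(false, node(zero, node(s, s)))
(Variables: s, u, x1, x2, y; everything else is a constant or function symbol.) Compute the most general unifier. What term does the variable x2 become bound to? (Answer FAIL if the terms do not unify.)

Decompose q/2: tree(2, k) = tree(2, s),  k = k.
Decompose tree/2: 2 = 2,  k = s.
Delete trivial equation 2 = 2.
Bind s := k; substituting into the one remaining equation that mentions s gives: tree(false, node(zero, u)) = tree(false, node(zero, node(k, k))).
Delete trivial equation k = k.
Decompose node/2: tree(false, 2) = tree(false, 2),  tree(y, 0) = tree(pair(q(x2, false), 0), 0).
Delete trivial equation tree(false, 2) = tree(false, 2).
Decompose tree/2: y = pair(q(x2, false), 0),  0 = 0.
Bind y := pair(q(x2, false), 0); substituting into the one remaining equation that mentions y gives: pair(pair(tree(2, node(pair(q(x2, false), 0), false)), 2), tree(zero, false)) = pair(pair(x1, 2), tree(zero, false)).
Delete trivial equation 0 = 0.
Decompose node/2: q(2, u) = q(2, x2),  2 = 2.
Decompose q/2: 2 = 2,  u = x2.
Delete trivial equation 2 = 2.
Bind u := x2; substituting into the one remaining equation that mentions u gives: tree(false, node(zero, x2)) = tree(false, node(zero, node(k, k))).
Delete trivial equation 2 = 2.
Decompose pair/2: pair(tree(2, node(pair(q(x2, false), 0), false)), 2) = pair(x1, 2),  tree(zero, false) = tree(zero, false).
Decompose pair/2: tree(2, node(pair(q(x2, false), 0), false)) = x1,  2 = 2.
Bind x1 := tree(2, node(pair(q(x2, false), 0), false)); no other remaining equation mentions x1.
Delete trivial equation 2 = 2.
Delete trivial equation tree(zero, false) = tree(zero, false).
Decompose tree/2: false = false,  node(zero, x2) = node(zero, node(k, k)).
Delete trivial equation false = false.
Decompose node/2: zero = zero,  x2 = node(k, k).
Delete trivial equation zero = zero.
Bind x2 := node(k, k). Substituting into the earlier bindings gives y := pair(q(node(k, k), false), 0), u := node(k, k), x1 := tree(2, node(pair(q(node(k, k), false), 0), false)).
MGU = { s := k, y := pair(q(node(k, k), false), 0), u := node(k, k), x1 := tree(2, node(pair(q(node(k, k), false), 0), false)), x2 := node(k, k) }, so x2 := node(k, k).

node(k, k)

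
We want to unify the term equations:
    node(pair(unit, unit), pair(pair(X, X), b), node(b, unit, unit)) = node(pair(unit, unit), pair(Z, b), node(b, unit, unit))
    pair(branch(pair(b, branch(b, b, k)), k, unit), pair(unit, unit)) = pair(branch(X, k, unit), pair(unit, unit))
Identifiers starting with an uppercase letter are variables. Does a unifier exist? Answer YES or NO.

YES

Decompose node/3: pair(unit, unit) = pair(unit, unit),  pair(pair(X, X), b) = pair(Z, b),  node(b, unit, unit) = node(b, unit, unit).
Delete trivial equation pair(unit, unit) = pair(unit, unit).
Decompose pair/2: pair(X, X) = Z,  b = b.
Bind Z := pair(X, X); no other remaining equation mentions Z.
Delete trivial equation b = b.
Delete trivial equation node(b, unit, unit) = node(b, unit, unit).
Decompose pair/2: branch(pair(b, branch(b, b, k)), k, unit) = branch(X, k, unit),  pair(unit, unit) = pair(unit, unit).
Decompose branch/3: pair(b, branch(b, b, k)) = X,  k = k,  unit = unit.
Bind X := pair(b, branch(b, b, k)); no other remaining equation mentions X. Substituting into the earlier binding gives Z := pair(pair(b, branch(b, b, k)), pair(b, branch(b, b, k))).
Delete trivial equation k = k.
Delete trivial equation unit = unit.
Delete trivial equation pair(unit, unit) = pair(unit, unit).
No equations remain and no clash or occurs-check failure arose, so a unifier exists.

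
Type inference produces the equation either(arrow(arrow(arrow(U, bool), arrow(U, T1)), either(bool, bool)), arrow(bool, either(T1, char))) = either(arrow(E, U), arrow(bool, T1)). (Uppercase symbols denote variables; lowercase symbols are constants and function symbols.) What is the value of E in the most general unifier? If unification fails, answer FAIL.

FAIL

Decompose either/2: arrow(arrow(arrow(U, bool), arrow(U, T1)), either(bool, bool)) = arrow(E, U),  arrow(bool, either(T1, char)) = arrow(bool, T1).
Decompose arrow/2: arrow(arrow(U, bool), arrow(U, T1)) = E,  either(bool, bool) = U.
Bind E := arrow(arrow(U, bool), arrow(U, T1)); no other remaining equation mentions E.
Bind U := either(bool, bool); no other remaining equation mentions U. Substituting into the earlier binding gives E := arrow(arrow(either(bool, bool), bool), arrow(either(bool, bool), T1)).
Decompose arrow/2: bool = bool,  either(T1, char) = T1.
Delete trivial equation bool = bool.
Occurs check fails: T1 occurs in either(T1, char); the equation T1 = either(T1, char) has no finite solution.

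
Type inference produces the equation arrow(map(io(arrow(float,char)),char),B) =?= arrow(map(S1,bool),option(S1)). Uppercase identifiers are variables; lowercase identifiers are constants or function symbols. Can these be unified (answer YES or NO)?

Decompose arrow/2: map(io(arrow(float,char)),char) =?= map(S1,bool),  B =?= option(S1).
Decompose map/2: io(arrow(float,char)) =?= S1,  char =?= bool.
Bind S1 := io(arrow(float,char)); substituting into the one remaining equation that mentions S1 gives: B =?= option(io(arrow(float,char))).
Clash: constants char and bool differ; no unifier exists.

NO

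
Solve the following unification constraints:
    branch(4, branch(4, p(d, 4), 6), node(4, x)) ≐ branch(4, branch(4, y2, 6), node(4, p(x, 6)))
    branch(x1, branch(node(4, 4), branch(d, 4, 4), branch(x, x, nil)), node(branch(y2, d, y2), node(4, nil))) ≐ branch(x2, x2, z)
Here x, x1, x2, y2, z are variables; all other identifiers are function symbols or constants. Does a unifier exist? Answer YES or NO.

NO

Decompose branch/3: 4 ≐ 4,  branch(4, p(d, 4), 6) ≐ branch(4, y2, 6),  node(4, x) ≐ node(4, p(x, 6)).
Delete trivial equation 4 ≐ 4.
Decompose branch/3: 4 ≐ 4,  p(d, 4) ≐ y2,  6 ≐ 6.
Delete trivial equation 4 ≐ 4.
Bind y2 := p(d, 4); substituting into the one remaining equation that mentions y2 gives: branch(x1, branch(node(4, 4), branch(d, 4, 4), branch(x, x, nil)), node(branch(p(d, 4), d, p(d, 4)), node(4, nil))) ≐ branch(x2, x2, z).
Delete trivial equation 6 ≐ 6.
Decompose node/2: 4 ≐ 4,  x ≐ p(x, 6).
Delete trivial equation 4 ≐ 4.
Occurs check fails: x occurs in p(x, 6); the equation x ≐ p(x, 6) has no finite solution.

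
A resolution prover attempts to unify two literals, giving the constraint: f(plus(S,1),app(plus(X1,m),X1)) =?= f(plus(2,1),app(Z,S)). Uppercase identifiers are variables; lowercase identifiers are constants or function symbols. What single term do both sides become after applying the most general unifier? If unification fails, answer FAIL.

f(plus(2,1),app(plus(2,m),2))

Decompose f/2: plus(S,1) =?= plus(2,1),  app(plus(X1,m),X1) =?= app(Z,S).
Decompose plus/2: S =?= 2,  1 =?= 1.
Bind S := 2; substituting into the one remaining equation that mentions S gives: app(plus(X1,m),X1) =?= app(Z,2).
Delete trivial equation 1 =?= 1.
Decompose app/2: plus(X1,m) =?= Z,  X1 =?= 2.
Bind Z := plus(X1,m); no other remaining equation mentions Z.
Bind X1 := 2. Substituting into the earlier binding gives Z := plus(2,m).
Applying the MGU to either side gives f(plus(2,1),app(plus(2,m),2)).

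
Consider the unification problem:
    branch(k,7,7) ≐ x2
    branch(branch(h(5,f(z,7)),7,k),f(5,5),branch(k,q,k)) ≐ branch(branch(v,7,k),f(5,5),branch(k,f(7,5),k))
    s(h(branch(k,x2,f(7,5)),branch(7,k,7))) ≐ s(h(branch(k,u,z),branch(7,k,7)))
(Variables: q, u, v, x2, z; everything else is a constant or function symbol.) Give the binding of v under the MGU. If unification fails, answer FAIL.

h(5,f(f(7,5),7))

Bind x2 := branch(k,7,7); substituting into the one remaining equation that mentions x2 gives: s(h(branch(k,branch(k,7,7),f(7,5)),branch(7,k,7))) ≐ s(h(branch(k,u,z),branch(7,k,7))).
Decompose branch/3: branch(h(5,f(z,7)),7,k) ≐ branch(v,7,k),  f(5,5) ≐ f(5,5),  branch(k,q,k) ≐ branch(k,f(7,5),k).
Decompose branch/3: h(5,f(z,7)) ≐ v,  7 ≐ 7,  k ≐ k.
Bind v := h(5,f(z,7)); no other remaining equation mentions v.
Delete trivial equation 7 ≐ 7.
Delete trivial equation k ≐ k.
Delete trivial equation f(5,5) ≐ f(5,5).
Decompose branch/3: k ≐ k,  q ≐ f(7,5),  k ≐ k.
Delete trivial equation k ≐ k.
Bind q := f(7,5); no other remaining equation mentions q.
Delete trivial equation k ≐ k.
Decompose s/1: h(branch(k,branch(k,7,7),f(7,5)),branch(7,k,7)) ≐ h(branch(k,u,z),branch(7,k,7)).
Decompose h/2: branch(k,branch(k,7,7),f(7,5)) ≐ branch(k,u,z),  branch(7,k,7) ≐ branch(7,k,7).
Decompose branch/3: k ≐ k,  branch(k,7,7) ≐ u,  f(7,5) ≐ z.
Delete trivial equation k ≐ k.
Bind u := branch(k,7,7); no other remaining equation mentions u.
Bind z := f(7,5); no other remaining equation mentions z. Substituting into the earlier binding gives v := h(5,f(f(7,5),7)).
Delete trivial equation branch(7,k,7) ≐ branch(7,k,7).
MGU = { x2 ↦ branch(k,7,7), v ↦ h(5,f(f(7,5),7)), q ↦ f(7,5), u ↦ branch(k,7,7), z ↦ f(7,5) }, so v ↦ h(5,f(f(7,5),7)).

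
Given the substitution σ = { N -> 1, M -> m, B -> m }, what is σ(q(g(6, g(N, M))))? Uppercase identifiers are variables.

q(g(6, g(1, m)))

Replace each occurrence of N with 1.
Replace each occurrence of M with m.
Result: q(g(6, g(1, m))).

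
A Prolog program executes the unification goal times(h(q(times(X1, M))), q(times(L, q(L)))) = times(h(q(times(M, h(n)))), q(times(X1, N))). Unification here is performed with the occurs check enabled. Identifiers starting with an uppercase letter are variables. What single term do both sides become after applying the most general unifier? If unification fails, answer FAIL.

Decompose times/2: h(q(times(X1, M))) = h(q(times(M, h(n)))),  q(times(L, q(L))) = q(times(X1, N)).
Decompose h/1: q(times(X1, M)) = q(times(M, h(n))).
Decompose q/1: times(X1, M) = times(M, h(n)).
Decompose times/2: X1 = M,  M = h(n).
Bind X1 := M; substituting into the one remaining equation that mentions X1 gives: q(times(L, q(L))) = q(times(M, N)).
Bind M := h(n); substituting into the remaining equation gives: q(times(L, q(L))) = q(times(h(n), N)). Substituting into the earlier binding gives X1 := h(n).
Decompose q/1: times(L, q(L)) = times(h(n), N).
Decompose times/2: L = h(n),  q(L) = N.
Bind L := h(n); substituting into the remaining equation gives: q(h(n)) = N.
Bind N := q(h(n)).
Applying the MGU to either side gives times(h(q(times(h(n), h(n)))), q(times(h(n), q(h(n))))).

times(h(q(times(h(n), h(n)))), q(times(h(n), q(h(n)))))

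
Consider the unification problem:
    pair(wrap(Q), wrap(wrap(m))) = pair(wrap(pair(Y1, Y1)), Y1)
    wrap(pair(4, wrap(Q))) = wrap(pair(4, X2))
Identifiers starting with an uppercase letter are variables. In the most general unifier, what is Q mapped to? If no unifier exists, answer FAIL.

pair(wrap(wrap(m)), wrap(wrap(m)))

Decompose pair/2: wrap(Q) = wrap(pair(Y1, Y1)),  wrap(wrap(m)) = Y1.
Decompose wrap/1: Q = pair(Y1, Y1).
Bind Q := pair(Y1, Y1); substituting into the one remaining equation that mentions Q gives: wrap(pair(4, wrap(pair(Y1, Y1)))) = wrap(pair(4, X2)).
Bind Y1 := wrap(wrap(m)); substituting into the remaining equation gives: wrap(pair(4, wrap(pair(wrap(wrap(m)), wrap(wrap(m)))))) = wrap(pair(4, X2)). Substituting into the earlier binding gives Q := pair(wrap(wrap(m)), wrap(wrap(m))).
Decompose wrap/1: pair(4, wrap(pair(wrap(wrap(m)), wrap(wrap(m))))) = pair(4, X2).
Decompose pair/2: 4 = 4,  wrap(pair(wrap(wrap(m)), wrap(wrap(m)))) = X2.
Delete trivial equation 4 = 4.
Bind X2 := wrap(pair(wrap(wrap(m)), wrap(wrap(m)))).
MGU = { Q := pair(wrap(wrap(m)), wrap(wrap(m))), Y1 := wrap(wrap(m)), X2 := wrap(pair(wrap(wrap(m)), wrap(wrap(m)))) }, so Q := pair(wrap(wrap(m)), wrap(wrap(m))).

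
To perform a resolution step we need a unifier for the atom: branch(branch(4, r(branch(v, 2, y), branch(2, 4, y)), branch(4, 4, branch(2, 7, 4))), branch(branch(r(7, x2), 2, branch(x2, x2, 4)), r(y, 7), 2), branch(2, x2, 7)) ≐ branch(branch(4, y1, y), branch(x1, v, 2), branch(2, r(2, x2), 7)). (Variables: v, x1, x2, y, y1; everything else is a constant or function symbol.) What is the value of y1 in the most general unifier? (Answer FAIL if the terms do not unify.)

FAIL

Decompose branch/3: branch(4, r(branch(v, 2, y), branch(2, 4, y)), branch(4, 4, branch(2, 7, 4))) ≐ branch(4, y1, y),  branch(branch(r(7, x2), 2, branch(x2, x2, 4)), r(y, 7), 2) ≐ branch(x1, v, 2),  branch(2, x2, 7) ≐ branch(2, r(2, x2), 7).
Decompose branch/3: 4 ≐ 4,  r(branch(v, 2, y), branch(2, 4, y)) ≐ y1,  branch(4, 4, branch(2, 7, 4)) ≐ y.
Delete trivial equation 4 ≐ 4.
Bind y1 := r(branch(v, 2, y), branch(2, 4, y)); no other remaining equation mentions y1.
Bind y := branch(4, 4, branch(2, 7, 4)); substituting into the one remaining equation that mentions y gives: branch(branch(r(7, x2), 2, branch(x2, x2, 4)), r(branch(4, 4, branch(2, 7, 4)), 7), 2) ≐ branch(x1, v, 2). Substituting into the earlier binding gives y1 := r(branch(v, 2, branch(4, 4, branch(2, 7, 4))), branch(2, 4, branch(4, 4, branch(2, 7, 4)))).
Decompose branch/3: branch(r(7, x2), 2, branch(x2, x2, 4)) ≐ x1,  r(branch(4, 4, branch(2, 7, 4)), 7) ≐ v,  2 ≐ 2.
Bind x1 := branch(r(7, x2), 2, branch(x2, x2, 4)); no other remaining equation mentions x1.
Bind v := r(branch(4, 4, branch(2, 7, 4)), 7); no other remaining equation mentions v. Substituting into the earlier binding gives y1 := r(branch(r(branch(4, 4, branch(2, 7, 4)), 7), 2, branch(4, 4, branch(2, 7, 4))), branch(2, 4, branch(4, 4, branch(2, 7, 4)))).
Delete trivial equation 2 ≐ 2.
Decompose branch/3: 2 ≐ 2,  x2 ≐ r(2, x2),  7 ≐ 7.
Delete trivial equation 2 ≐ 2.
Occurs check fails: x2 occurs in r(2, x2); the equation x2 ≐ r(2, x2) has no finite solution.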